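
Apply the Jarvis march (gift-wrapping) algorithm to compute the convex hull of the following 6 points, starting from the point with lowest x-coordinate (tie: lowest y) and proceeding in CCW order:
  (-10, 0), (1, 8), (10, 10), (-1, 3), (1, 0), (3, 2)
Hull (CCW) = [(-10, 0), (1, 0), (3, 2), (10, 10), (1, 8)]

Jarvis march: at each step, from the current hull vertex p, select the next vertex q as the point such that every other point lies strictly to the left of (or on) the directed line p → q. (Equivalently: for every other point r, the cross product (q − p) × (r − p) ≥ 0.)
Starting point (lowest x, tie lowest y): (-10, 0). Wrap until returning to start. Resulting hull: (-10, 0), (1, 0), (3, 2), (10, 10), (1, 8).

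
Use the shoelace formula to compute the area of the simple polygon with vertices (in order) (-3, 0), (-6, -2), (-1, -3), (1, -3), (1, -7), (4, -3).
Area = 20

Shoelace formula: Area = (1/2) |Σ_i (x_i · y_{i+1} − x_{i+1} · y_i)| (indices mod n). Compute each cross term:
  (-3)(-2) − (-6)(0) = 6
  (-6)(-3) − (-1)(-2) = 16
  (-1)(-3) − (1)(-3) = 6
  (1)(-7) − (1)(-3) = -4
  (1)(-3) − (4)(-7) = 25
  (4)(0) − (-3)(-3) = -9
Sum = 40, so (signed) Area = 40/2 = 20, |Area| = 20.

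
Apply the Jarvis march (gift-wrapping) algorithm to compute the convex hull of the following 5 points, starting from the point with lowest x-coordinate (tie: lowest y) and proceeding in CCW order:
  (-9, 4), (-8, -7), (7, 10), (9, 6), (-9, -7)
Hull (CCW) = [(-9, -7), (-8, -7), (9, 6), (7, 10), (-9, 4)]

Jarvis march: at each step, from the current hull vertex p, select the next vertex q as the point such that every other point lies strictly to the left of (or on) the directed line p → q. (Equivalently: for every other point r, the cross product (q − p) × (r − p) ≥ 0.)
Starting point (lowest x, tie lowest y): (-9, -7). Wrap until returning to start. Resulting hull: (-9, -7), (-8, -7), (9, 6), (7, 10), (-9, 4).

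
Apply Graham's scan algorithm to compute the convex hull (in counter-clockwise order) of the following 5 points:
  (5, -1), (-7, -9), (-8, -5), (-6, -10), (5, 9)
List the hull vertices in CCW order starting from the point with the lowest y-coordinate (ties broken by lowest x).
Hull (CCW) = [(-6, -10), (5, -1), (5, 9), (-8, -5), (-7, -9)]

Graham scan procedure:
  1. Find the pivot p₀ = point with lowest y (tie → lowest x): (-6, -10).
  2. Sort the remaining points by polar angle around p₀.
  3. Walk through sorted points, maintaining a stack; pop the top while the last three entries make a non-left turn (cross product ≤ 0).
  4. Final stack is the convex hull in CCW order: (-6, -10), (5, -1), (5, 9), (-8, -5), (-7, -9).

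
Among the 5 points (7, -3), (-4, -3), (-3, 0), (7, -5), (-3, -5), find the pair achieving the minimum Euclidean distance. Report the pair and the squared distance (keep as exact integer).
Pair = ((7, -3), (7, -5)); squared distance = 4

Compute all C(5, 2) = 10 pairwise squared distances (x_i − x_j)² + (y_i − y_j)². The minimum is 4, attained by the pair ((7, -3), (7, -5)).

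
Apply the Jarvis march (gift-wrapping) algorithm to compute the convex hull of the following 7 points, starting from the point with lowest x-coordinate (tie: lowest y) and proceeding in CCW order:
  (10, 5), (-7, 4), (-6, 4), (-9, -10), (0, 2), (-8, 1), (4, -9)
Hull (CCW) = [(-9, -10), (4, -9), (10, 5), (-7, 4), (-8, 1)]

Jarvis march: at each step, from the current hull vertex p, select the next vertex q as the point such that every other point lies strictly to the left of (or on) the directed line p → q. (Equivalently: for every other point r, the cross product (q − p) × (r − p) ≥ 0.)
Starting point (lowest x, tie lowest y): (-9, -10). Wrap until returning to start. Resulting hull: (-9, -10), (4, -9), (10, 5), (-7, 4), (-8, 1).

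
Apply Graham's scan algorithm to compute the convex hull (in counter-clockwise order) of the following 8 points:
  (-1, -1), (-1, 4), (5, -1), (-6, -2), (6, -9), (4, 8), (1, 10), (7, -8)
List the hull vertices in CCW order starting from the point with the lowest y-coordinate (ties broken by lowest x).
Hull (CCW) = [(6, -9), (7, -8), (4, 8), (1, 10), (-6, -2)]

Graham scan procedure:
  1. Find the pivot p₀ = point with lowest y (tie → lowest x): (6, -9).
  2. Sort the remaining points by polar angle around p₀.
  3. Walk through sorted points, maintaining a stack; pop the top while the last three entries make a non-left turn (cross product ≤ 0).
  4. Final stack is the convex hull in CCW order: (6, -9), (7, -8), (4, 8), (1, 10), (-6, -2).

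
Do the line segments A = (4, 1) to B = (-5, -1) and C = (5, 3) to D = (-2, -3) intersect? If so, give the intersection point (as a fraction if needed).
Yes; intersection at (11/5, 3/5) (t = 1/5 on AB, s = 2/5 on CD)

Parametrize AB as A + t(B − A) = (4 + -9 t, 1 + -2 t) and CD as C + s(D − C) = (5 + -7 s, 3 + -6 s). Solve the linear system for (t, s). Determinant = -40 ≠ 0, so a unique intersection of the containing lines exists. Solution: t = 1/5, s = 2/5 — both in [0, 1], so the segments cross. Intersection point: (11/5, 3/5).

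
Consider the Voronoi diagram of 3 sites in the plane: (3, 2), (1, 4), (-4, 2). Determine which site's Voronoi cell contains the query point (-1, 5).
Nearest site = (1, 4)

The Voronoi cell of site s contains exactly those query points closer to s than to any other site. Compute squared distances from q = (-1, 5) to each site:
  (1 − -1)² + (4 − 5)² = 5
  (-4 − -1)² + (2 − 5)² = 18
  (3 − -1)² + (2 − 5)² = 25
Minimum is attained by (1, 4), so q lies in its Voronoi cell.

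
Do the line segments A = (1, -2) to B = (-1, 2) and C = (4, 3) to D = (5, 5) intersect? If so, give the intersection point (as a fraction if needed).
No (intersection of containing lines falls outside at least one segment)

Parametrize and solve: t = -1/8, s = -11/4. At least one of these is outside [0, 1], so the segments do not intersect.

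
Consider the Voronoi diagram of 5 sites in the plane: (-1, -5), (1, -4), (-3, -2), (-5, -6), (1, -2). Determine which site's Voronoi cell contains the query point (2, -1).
Nearest site = (1, -2)

The Voronoi cell of site s contains exactly those query points closer to s than to any other site. Compute squared distances from q = (2, -1) to each site:
  (1 − 2)² + (-2 − -1)² = 2
  (1 − 2)² + (-4 − -1)² = 10
  (-1 − 2)² + (-5 − -1)² = 25
  (-3 − 2)² + (-2 − -1)² = 26
  (-5 − 2)² + (-6 − -1)² = 74
Minimum is attained by (1, -2), so q lies in its Voronoi cell.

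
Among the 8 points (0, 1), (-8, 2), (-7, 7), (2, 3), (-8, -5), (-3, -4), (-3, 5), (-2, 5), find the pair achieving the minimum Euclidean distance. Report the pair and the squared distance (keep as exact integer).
Pair = ((-3, 5), (-2, 5)); squared distance = 1

Compute all C(8, 2) = 28 pairwise squared distances (x_i − x_j)² + (y_i − y_j)². The minimum is 1, attained by the pair ((-3, 5), (-2, 5)).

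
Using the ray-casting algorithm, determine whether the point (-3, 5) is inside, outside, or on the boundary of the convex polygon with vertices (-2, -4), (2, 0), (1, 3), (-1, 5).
The point (-3, 5) lies strictly outside the polygon

Cast a horizontal ray to the right from the query point and count how many polygon edges it crosses (each edge strictly once or zero times, handled with the usual half-open convention). 
Parity of crossings → even ⇒ outside.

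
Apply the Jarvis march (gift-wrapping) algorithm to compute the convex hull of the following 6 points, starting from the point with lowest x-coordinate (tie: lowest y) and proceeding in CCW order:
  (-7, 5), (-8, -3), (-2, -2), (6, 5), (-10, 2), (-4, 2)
Hull (CCW) = [(-10, 2), (-8, -3), (-2, -2), (6, 5), (-7, 5)]

Jarvis march: at each step, from the current hull vertex p, select the next vertex q as the point such that every other point lies strictly to the left of (or on) the directed line p → q. (Equivalently: for every other point r, the cross product (q − p) × (r − p) ≥ 0.)
Starting point (lowest x, tie lowest y): (-10, 2). Wrap until returning to start. Resulting hull: (-10, 2), (-8, -3), (-2, -2), (6, 5), (-7, 5).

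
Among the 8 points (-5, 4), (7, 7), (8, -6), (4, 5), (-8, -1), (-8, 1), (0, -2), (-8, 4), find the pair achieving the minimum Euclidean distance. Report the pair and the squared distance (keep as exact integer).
Pair = ((-8, -1), (-8, 1)); squared distance = 4

Compute all C(8, 2) = 28 pairwise squared distances (x_i − x_j)² + (y_i − y_j)². The minimum is 4, attained by the pair ((-8, -1), (-8, 1)).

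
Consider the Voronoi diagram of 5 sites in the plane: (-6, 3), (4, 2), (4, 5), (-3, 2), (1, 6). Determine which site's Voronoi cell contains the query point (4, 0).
Nearest site = (4, 2)

The Voronoi cell of site s contains exactly those query points closer to s than to any other site. Compute squared distances from q = (4, 0) to each site:
  (4 − 4)² + (2 − 0)² = 4
  (4 − 4)² + (5 − 0)² = 25
  (1 − 4)² + (6 − 0)² = 45
  (-3 − 4)² + (2 − 0)² = 53
  (-6 − 4)² + (3 − 0)² = 109
Minimum is attained by (4, 2), so q lies in its Voronoi cell.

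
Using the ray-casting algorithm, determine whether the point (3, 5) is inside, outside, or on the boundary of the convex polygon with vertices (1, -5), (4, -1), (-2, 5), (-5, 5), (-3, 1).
The point (3, 5) lies strictly outside the polygon

Cast a horizontal ray to the right from the query point and count how many polygon edges it crosses (each edge strictly once or zero times, handled with the usual half-open convention). 
Parity of crossings → even ⇒ outside.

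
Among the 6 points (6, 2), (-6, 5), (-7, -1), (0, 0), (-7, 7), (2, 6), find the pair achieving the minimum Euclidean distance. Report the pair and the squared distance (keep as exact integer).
Pair = ((-6, 5), (-7, 7)); squared distance = 5

Compute all C(6, 2) = 15 pairwise squared distances (x_i − x_j)² + (y_i − y_j)². The minimum is 5, attained by the pair ((-6, 5), (-7, 7)).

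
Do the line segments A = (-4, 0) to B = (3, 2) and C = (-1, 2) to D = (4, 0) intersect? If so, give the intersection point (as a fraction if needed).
Yes; intersection at (2/3, 4/3) (t = 2/3 on AB, s = 1/3 on CD)

Parametrize AB as A + t(B − A) = (-4 + 7 t, 0 + 2 t) and CD as C + s(D − C) = (-1 + 5 s, 2 + -2 s). Solve the linear system for (t, s). Determinant = 24 ≠ 0, so a unique intersection of the containing lines exists. Solution: t = 2/3, s = 1/3 — both in [0, 1], so the segments cross. Intersection point: (2/3, 4/3).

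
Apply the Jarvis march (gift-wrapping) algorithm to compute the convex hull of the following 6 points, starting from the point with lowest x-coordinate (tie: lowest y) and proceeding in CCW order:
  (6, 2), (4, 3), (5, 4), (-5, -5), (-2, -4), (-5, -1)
Hull (CCW) = [(-5, -5), (-2, -4), (6, 2), (5, 4), (-5, -1)]

Jarvis march: at each step, from the current hull vertex p, select the next vertex q as the point such that every other point lies strictly to the left of (or on) the directed line p → q. (Equivalently: for every other point r, the cross product (q − p) × (r − p) ≥ 0.)
Starting point (lowest x, tie lowest y): (-5, -5). Wrap until returning to start. Resulting hull: (-5, -5), (-2, -4), (6, 2), (5, 4), (-5, -1).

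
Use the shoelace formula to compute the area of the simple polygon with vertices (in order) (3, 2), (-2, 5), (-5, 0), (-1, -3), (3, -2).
Area = 41

Shoelace formula: Area = (1/2) |Σ_i (x_i · y_{i+1} − x_{i+1} · y_i)| (indices mod n). Compute each cross term:
  (3)(5) − (-2)(2) = 19
  (-2)(0) − (-5)(5) = 25
  (-5)(-3) − (-1)(0) = 15
  (-1)(-2) − (3)(-3) = 11
  (3)(2) − (3)(-2) = 12
Sum = 82, so (signed) Area = 82/2 = 41, |Area| = 41.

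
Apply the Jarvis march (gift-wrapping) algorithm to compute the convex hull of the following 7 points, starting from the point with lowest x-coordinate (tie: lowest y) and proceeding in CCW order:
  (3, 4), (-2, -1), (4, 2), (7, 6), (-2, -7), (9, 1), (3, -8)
Hull (CCW) = [(-2, -7), (3, -8), (9, 1), (7, 6), (3, 4), (-2, -1)]

Jarvis march: at each step, from the current hull vertex p, select the next vertex q as the point such that every other point lies strictly to the left of (or on) the directed line p → q. (Equivalently: for every other point r, the cross product (q − p) × (r − p) ≥ 0.)
Starting point (lowest x, tie lowest y): (-2, -7). Wrap until returning to start. Resulting hull: (-2, -7), (3, -8), (9, 1), (7, 6), (3, 4), (-2, -1).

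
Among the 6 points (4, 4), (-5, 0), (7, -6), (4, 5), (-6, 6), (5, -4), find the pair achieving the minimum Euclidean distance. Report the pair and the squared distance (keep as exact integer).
Pair = ((4, 4), (4, 5)); squared distance = 1

Compute all C(6, 2) = 15 pairwise squared distances (x_i − x_j)² + (y_i − y_j)². The minimum is 1, attained by the pair ((4, 4), (4, 5)).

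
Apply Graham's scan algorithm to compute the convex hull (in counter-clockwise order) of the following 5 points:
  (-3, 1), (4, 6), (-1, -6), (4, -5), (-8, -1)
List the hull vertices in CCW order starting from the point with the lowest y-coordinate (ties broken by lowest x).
Hull (CCW) = [(-1, -6), (4, -5), (4, 6), (-8, -1)]

Graham scan procedure:
  1. Find the pivot p₀ = point with lowest y (tie → lowest x): (-1, -6).
  2. Sort the remaining points by polar angle around p₀.
  3. Walk through sorted points, maintaining a stack; pop the top while the last three entries make a non-left turn (cross product ≤ 0).
  4. Final stack is the convex hull in CCW order: (-1, -6), (4, -5), (4, 6), (-8, -1).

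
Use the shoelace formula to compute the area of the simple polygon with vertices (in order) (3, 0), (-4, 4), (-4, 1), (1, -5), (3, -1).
Area = 30

Shoelace formula: Area = (1/2) |Σ_i (x_i · y_{i+1} − x_{i+1} · y_i)| (indices mod n). Compute each cross term:
  (3)(4) − (-4)(0) = 12
  (-4)(1) − (-4)(4) = 12
  (-4)(-5) − (1)(1) = 19
  (1)(-1) − (3)(-5) = 14
  (3)(0) − (3)(-1) = 3
Sum = 60, so (signed) Area = 60/2 = 30, |Area| = 30.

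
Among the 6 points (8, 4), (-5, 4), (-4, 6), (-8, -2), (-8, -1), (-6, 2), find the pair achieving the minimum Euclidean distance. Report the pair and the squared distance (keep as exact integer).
Pair = ((-8, -2), (-8, -1)); squared distance = 1

Compute all C(6, 2) = 15 pairwise squared distances (x_i − x_j)² + (y_i − y_j)². The minimum is 1, attained by the pair ((-8, -2), (-8, -1)).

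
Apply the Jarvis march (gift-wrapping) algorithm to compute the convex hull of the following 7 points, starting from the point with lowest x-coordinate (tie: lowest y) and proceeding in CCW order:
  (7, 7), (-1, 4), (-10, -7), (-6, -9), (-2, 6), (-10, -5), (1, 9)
Hull (CCW) = [(-10, -7), (-6, -9), (7, 7), (1, 9), (-2, 6), (-10, -5)]

Jarvis march: at each step, from the current hull vertex p, select the next vertex q as the point such that every other point lies strictly to the left of (or on) the directed line p → q. (Equivalently: for every other point r, the cross product (q − p) × (r − p) ≥ 0.)
Starting point (lowest x, tie lowest y): (-10, -7). Wrap until returning to start. Resulting hull: (-10, -7), (-6, -9), (7, 7), (1, 9), (-2, 6), (-10, -5).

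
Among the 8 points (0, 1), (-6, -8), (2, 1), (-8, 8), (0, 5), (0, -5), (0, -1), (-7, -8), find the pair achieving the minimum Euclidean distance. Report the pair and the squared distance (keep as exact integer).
Pair = ((-6, -8), (-7, -8)); squared distance = 1

Compute all C(8, 2) = 28 pairwise squared distances (x_i − x_j)² + (y_i − y_j)². The minimum is 1, attained by the pair ((-6, -8), (-7, -8)).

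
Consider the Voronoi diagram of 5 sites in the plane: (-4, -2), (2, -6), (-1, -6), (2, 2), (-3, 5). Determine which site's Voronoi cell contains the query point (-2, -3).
Nearest site = (-4, -2)

The Voronoi cell of site s contains exactly those query points closer to s than to any other site. Compute squared distances from q = (-2, -3) to each site:
  (-4 − -2)² + (-2 − -3)² = 5
  (-1 − -2)² + (-6 − -3)² = 10
  (2 − -2)² + (-6 − -3)² = 25
  (2 − -2)² + (2 − -3)² = 41
  (-3 − -2)² + (5 − -3)² = 65
Minimum is attained by (-4, -2), so q lies in its Voronoi cell.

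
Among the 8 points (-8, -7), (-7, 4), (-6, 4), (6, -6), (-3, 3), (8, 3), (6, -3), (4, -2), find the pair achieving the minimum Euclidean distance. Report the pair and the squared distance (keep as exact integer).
Pair = ((-7, 4), (-6, 4)); squared distance = 1

Compute all C(8, 2) = 28 pairwise squared distances (x_i − x_j)² + (y_i − y_j)². The minimum is 1, attained by the pair ((-7, 4), (-6, 4)).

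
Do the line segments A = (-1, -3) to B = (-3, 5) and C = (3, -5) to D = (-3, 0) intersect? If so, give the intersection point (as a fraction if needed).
Yes; intersection at (-27/19, -25/19) (t = 4/19 on AB, s = 14/19 on CD)

Parametrize AB as A + t(B − A) = (-1 + -2 t, -3 + 8 t) and CD as C + s(D − C) = (3 + -6 s, -5 + 5 s). Solve the linear system for (t, s). Determinant = -38 ≠ 0, so a unique intersection of the containing lines exists. Solution: t = 4/19, s = 14/19 — both in [0, 1], so the segments cross. Intersection point: (-27/19, -25/19).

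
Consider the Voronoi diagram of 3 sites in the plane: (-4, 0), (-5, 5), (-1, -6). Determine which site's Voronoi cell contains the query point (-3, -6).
Nearest site = (-1, -6)

The Voronoi cell of site s contains exactly those query points closer to s than to any other site. Compute squared distances from q = (-3, -6) to each site:
  (-1 − -3)² + (-6 − -6)² = 4
  (-4 − -3)² + (0 − -6)² = 37
  (-5 − -3)² + (5 − -6)² = 125
Minimum is attained by (-1, -6), so q lies in its Voronoi cell.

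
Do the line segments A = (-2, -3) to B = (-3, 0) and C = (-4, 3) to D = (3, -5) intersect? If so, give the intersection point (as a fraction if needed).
No (intersection of containing lines falls outside at least one segment)

Parametrize and solve: t = 2, s = 0. At least one of these is outside [0, 1], so the segments do not intersect.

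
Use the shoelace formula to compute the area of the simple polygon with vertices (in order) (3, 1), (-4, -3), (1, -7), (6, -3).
Area = 40

Shoelace formula: Area = (1/2) |Σ_i (x_i · y_{i+1} − x_{i+1} · y_i)| (indices mod n). Compute each cross term:
  (3)(-3) − (-4)(1) = -5
  (-4)(-7) − (1)(-3) = 31
  (1)(-3) − (6)(-7) = 39
  (6)(1) − (3)(-3) = 15
Sum = 80, so (signed) Area = 80/2 = 40, |Area| = 40.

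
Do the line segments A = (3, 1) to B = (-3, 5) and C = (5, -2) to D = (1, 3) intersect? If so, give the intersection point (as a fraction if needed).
Yes; intersection at (15/7, 11/7) (t = 1/7 on AB, s = 5/7 on CD)

Parametrize AB as A + t(B − A) = (3 + -6 t, 1 + 4 t) and CD as C + s(D − C) = (5 + -4 s, -2 + 5 s). Solve the linear system for (t, s). Determinant = 14 ≠ 0, so a unique intersection of the containing lines exists. Solution: t = 1/7, s = 5/7 — both in [0, 1], so the segments cross. Intersection point: (15/7, 11/7).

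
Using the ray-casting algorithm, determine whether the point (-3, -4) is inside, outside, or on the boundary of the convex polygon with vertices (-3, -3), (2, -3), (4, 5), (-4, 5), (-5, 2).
The point (-3, -4) lies strictly outside the polygon

Cast a horizontal ray to the right from the query point and count how many polygon edges it crosses (each edge strictly once or zero times, handled with the usual half-open convention). 
Parity of crossings → even ⇒ outside.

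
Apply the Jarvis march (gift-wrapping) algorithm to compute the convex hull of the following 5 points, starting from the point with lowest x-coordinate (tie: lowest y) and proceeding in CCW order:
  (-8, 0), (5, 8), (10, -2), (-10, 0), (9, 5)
Hull (CCW) = [(-10, 0), (10, -2), (9, 5), (5, 8)]

Jarvis march: at each step, from the current hull vertex p, select the next vertex q as the point such that every other point lies strictly to the left of (or on) the directed line p → q. (Equivalently: for every other point r, the cross product (q − p) × (r − p) ≥ 0.)
Starting point (lowest x, tie lowest y): (-10, 0). Wrap until returning to start. Resulting hull: (-10, 0), (10, -2), (9, 5), (5, 8).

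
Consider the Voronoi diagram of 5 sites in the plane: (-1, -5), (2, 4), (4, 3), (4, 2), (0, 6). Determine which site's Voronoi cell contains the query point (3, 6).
Nearest site = (2, 4)

The Voronoi cell of site s contains exactly those query points closer to s than to any other site. Compute squared distances from q = (3, 6) to each site:
  (2 − 3)² + (4 − 6)² = 5
  (0 − 3)² + (6 − 6)² = 9
  (4 − 3)² + (3 − 6)² = 10
  (4 − 3)² + (2 − 6)² = 17
  (-1 − 3)² + (-5 − 6)² = 137
Minimum is attained by (2, 4), so q lies in its Voronoi cell.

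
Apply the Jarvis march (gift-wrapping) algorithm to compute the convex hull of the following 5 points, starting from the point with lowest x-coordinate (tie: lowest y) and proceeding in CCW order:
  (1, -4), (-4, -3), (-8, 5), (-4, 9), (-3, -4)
Hull (CCW) = [(-8, 5), (-4, -3), (-3, -4), (1, -4), (-4, 9)]

Jarvis march: at each step, from the current hull vertex p, select the next vertex q as the point such that every other point lies strictly to the left of (or on) the directed line p → q. (Equivalently: for every other point r, the cross product (q − p) × (r − p) ≥ 0.)
Starting point (lowest x, tie lowest y): (-8, 5). Wrap until returning to start. Resulting hull: (-8, 5), (-4, -3), (-3, -4), (1, -4), (-4, 9).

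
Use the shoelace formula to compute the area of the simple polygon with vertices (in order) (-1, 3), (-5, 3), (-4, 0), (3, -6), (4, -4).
Area = 34

Shoelace formula: Area = (1/2) |Σ_i (x_i · y_{i+1} − x_{i+1} · y_i)| (indices mod n). Compute each cross term:
  (-1)(3) − (-5)(3) = 12
  (-5)(0) − (-4)(3) = 12
  (-4)(-6) − (3)(0) = 24
  (3)(-4) − (4)(-6) = 12
  (4)(3) − (-1)(-4) = 8
Sum = 68, so (signed) Area = 68/2 = 34, |Area| = 34.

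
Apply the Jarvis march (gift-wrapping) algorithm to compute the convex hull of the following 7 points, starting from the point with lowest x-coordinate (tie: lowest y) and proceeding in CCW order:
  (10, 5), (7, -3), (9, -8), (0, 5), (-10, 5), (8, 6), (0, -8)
Hull (CCW) = [(-10, 5), (0, -8), (9, -8), (10, 5), (8, 6)]

Jarvis march: at each step, from the current hull vertex p, select the next vertex q as the point such that every other point lies strictly to the left of (or on) the directed line p → q. (Equivalently: for every other point r, the cross product (q − p) × (r − p) ≥ 0.)
Starting point (lowest x, tie lowest y): (-10, 5). Wrap until returning to start. Resulting hull: (-10, 5), (0, -8), (9, -8), (10, 5), (8, 6).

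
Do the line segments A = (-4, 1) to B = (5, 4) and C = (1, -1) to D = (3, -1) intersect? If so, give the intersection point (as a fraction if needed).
No (intersection of containing lines falls outside at least one segment)

Parametrize and solve: t = -2/3, s = -11/2. At least one of these is outside [0, 1], so the segments do not intersect.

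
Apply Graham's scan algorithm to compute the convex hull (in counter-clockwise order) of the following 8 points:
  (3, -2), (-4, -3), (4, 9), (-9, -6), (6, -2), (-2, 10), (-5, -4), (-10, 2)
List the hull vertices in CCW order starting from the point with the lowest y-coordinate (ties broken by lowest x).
Hull (CCW) = [(-9, -6), (6, -2), (4, 9), (-2, 10), (-10, 2)]

Graham scan procedure:
  1. Find the pivot p₀ = point with lowest y (tie → lowest x): (-9, -6).
  2. Sort the remaining points by polar angle around p₀.
  3. Walk through sorted points, maintaining a stack; pop the top while the last three entries make a non-left turn (cross product ≤ 0).
  4. Final stack is the convex hull in CCW order: (-9, -6), (6, -2), (4, 9), (-2, 10), (-10, 2).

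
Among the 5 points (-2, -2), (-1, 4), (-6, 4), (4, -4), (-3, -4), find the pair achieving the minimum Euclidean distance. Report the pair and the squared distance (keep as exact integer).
Pair = ((-2, -2), (-3, -4)); squared distance = 5

Compute all C(5, 2) = 10 pairwise squared distances (x_i − x_j)² + (y_i − y_j)². The minimum is 5, attained by the pair ((-2, -2), (-3, -4)).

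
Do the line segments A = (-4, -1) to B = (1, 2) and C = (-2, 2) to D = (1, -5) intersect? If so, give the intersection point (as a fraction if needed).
Yes; intersection at (-61/44, 25/44) (t = 23/44 on AB, s = 9/44 on CD)

Parametrize AB as A + t(B − A) = (-4 + 5 t, -1 + 3 t) and CD as C + s(D − C) = (-2 + 3 s, 2 + -7 s). Solve the linear system for (t, s). Determinant = 44 ≠ 0, so a unique intersection of the containing lines exists. Solution: t = 23/44, s = 9/44 — both in [0, 1], so the segments cross. Intersection point: (-61/44, 25/44).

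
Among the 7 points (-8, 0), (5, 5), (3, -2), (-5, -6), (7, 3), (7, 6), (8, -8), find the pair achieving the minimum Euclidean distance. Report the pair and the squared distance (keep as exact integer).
Pair = ((5, 5), (7, 6)); squared distance = 5

Compute all C(7, 2) = 21 pairwise squared distances (x_i − x_j)² + (y_i − y_j)². The minimum is 5, attained by the pair ((5, 5), (7, 6)).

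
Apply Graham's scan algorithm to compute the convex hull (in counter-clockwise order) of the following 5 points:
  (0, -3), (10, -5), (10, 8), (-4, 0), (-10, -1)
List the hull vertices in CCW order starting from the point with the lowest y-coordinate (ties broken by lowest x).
Hull (CCW) = [(10, -5), (10, 8), (-10, -1)]

Graham scan procedure:
  1. Find the pivot p₀ = point with lowest y (tie → lowest x): (10, -5).
  2. Sort the remaining points by polar angle around p₀.
  3. Walk through sorted points, maintaining a stack; pop the top while the last three entries make a non-left turn (cross product ≤ 0).
  4. Final stack is the convex hull in CCW order: (10, -5), (10, 8), (-10, -1).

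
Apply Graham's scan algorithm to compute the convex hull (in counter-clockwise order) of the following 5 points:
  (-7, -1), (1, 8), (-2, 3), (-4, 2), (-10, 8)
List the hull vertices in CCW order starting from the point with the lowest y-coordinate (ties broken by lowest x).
Hull (CCW) = [(-7, -1), (-2, 3), (1, 8), (-10, 8)]

Graham scan procedure:
  1. Find the pivot p₀ = point with lowest y (tie → lowest x): (-7, -1).
  2. Sort the remaining points by polar angle around p₀.
  3. Walk through sorted points, maintaining a stack; pop the top while the last three entries make a non-left turn (cross product ≤ 0).
  4. Final stack is the convex hull in CCW order: (-7, -1), (-2, 3), (1, 8), (-10, 8).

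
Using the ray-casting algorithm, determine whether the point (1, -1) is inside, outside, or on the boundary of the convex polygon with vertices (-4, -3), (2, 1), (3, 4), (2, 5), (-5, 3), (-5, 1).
The point (1, -1) lies strictly outside the polygon

Cast a horizontal ray to the right from the query point and count how many polygon edges it crosses (each edge strictly once or zero times, handled with the usual half-open convention). 
Parity of crossings → even ⇒ outside.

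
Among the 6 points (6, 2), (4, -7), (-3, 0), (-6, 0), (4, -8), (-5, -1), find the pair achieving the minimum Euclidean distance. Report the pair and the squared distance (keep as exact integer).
Pair = ((4, -7), (4, -8)); squared distance = 1

Compute all C(6, 2) = 15 pairwise squared distances (x_i − x_j)² + (y_i − y_j)². The minimum is 1, attained by the pair ((4, -7), (4, -8)).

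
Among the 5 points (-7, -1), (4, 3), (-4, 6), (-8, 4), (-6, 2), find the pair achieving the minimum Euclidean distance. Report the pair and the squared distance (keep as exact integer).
Pair = ((-8, 4), (-6, 2)); squared distance = 8

Compute all C(5, 2) = 10 pairwise squared distances (x_i − x_j)² + (y_i − y_j)². The minimum is 8, attained by the pair ((-8, 4), (-6, 2)).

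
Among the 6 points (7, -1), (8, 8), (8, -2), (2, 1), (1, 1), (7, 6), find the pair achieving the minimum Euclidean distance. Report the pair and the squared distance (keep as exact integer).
Pair = ((2, 1), (1, 1)); squared distance = 1

Compute all C(6, 2) = 15 pairwise squared distances (x_i − x_j)² + (y_i − y_j)². The minimum is 1, attained by the pair ((2, 1), (1, 1)).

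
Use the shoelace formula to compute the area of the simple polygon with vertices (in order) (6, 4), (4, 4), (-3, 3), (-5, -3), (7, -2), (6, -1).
Area = 61

Shoelace formula: Area = (1/2) |Σ_i (x_i · y_{i+1} − x_{i+1} · y_i)| (indices mod n). Compute each cross term:
  (6)(4) − (4)(4) = 8
  (4)(3) − (-3)(4) = 24
  (-3)(-3) − (-5)(3) = 24
  (-5)(-2) − (7)(-3) = 31
  (7)(-1) − (6)(-2) = 5
  (6)(4) − (6)(-1) = 30
Sum = 122, so (signed) Area = 122/2 = 61, |Area| = 61.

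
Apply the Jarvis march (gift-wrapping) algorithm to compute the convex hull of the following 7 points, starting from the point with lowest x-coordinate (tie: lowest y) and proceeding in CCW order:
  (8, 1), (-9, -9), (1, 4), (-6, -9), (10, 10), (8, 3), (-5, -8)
Hull (CCW) = [(-9, -9), (-6, -9), (8, 1), (10, 10), (1, 4)]

Jarvis march: at each step, from the current hull vertex p, select the next vertex q as the point such that every other point lies strictly to the left of (or on) the directed line p → q. (Equivalently: for every other point r, the cross product (q − p) × (r − p) ≥ 0.)
Starting point (lowest x, tie lowest y): (-9, -9). Wrap until returning to start. Resulting hull: (-9, -9), (-6, -9), (8, 1), (10, 10), (1, 4).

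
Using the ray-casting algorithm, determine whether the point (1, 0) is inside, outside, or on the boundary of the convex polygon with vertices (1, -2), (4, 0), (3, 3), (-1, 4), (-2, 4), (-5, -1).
The point (1, 0) lies strictly inside the polygon

Cast a horizontal ray to the right from the query point and count how many polygon edges it crosses (each edge strictly once or zero times, handled with the usual half-open convention). 
Parity of crossings → odd ⇒ inside.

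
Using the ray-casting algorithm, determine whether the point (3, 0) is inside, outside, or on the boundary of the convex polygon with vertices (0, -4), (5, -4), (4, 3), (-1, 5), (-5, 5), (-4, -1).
The point (3, 0) lies strictly inside the polygon

Cast a horizontal ray to the right from the query point and count how many polygon edges it crosses (each edge strictly once or zero times, handled with the usual half-open convention). 
Parity of crossings → odd ⇒ inside.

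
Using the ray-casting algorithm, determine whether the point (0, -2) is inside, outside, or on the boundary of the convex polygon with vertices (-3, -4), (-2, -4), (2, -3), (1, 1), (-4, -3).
The point (0, -2) lies strictly inside the polygon

Cast a horizontal ray to the right from the query point and count how many polygon edges it crosses (each edge strictly once or zero times, handled with the usual half-open convention). 
Parity of crossings → odd ⇒ inside.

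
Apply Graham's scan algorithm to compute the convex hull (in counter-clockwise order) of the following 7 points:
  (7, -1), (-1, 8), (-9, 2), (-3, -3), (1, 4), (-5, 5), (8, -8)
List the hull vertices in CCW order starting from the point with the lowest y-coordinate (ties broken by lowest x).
Hull (CCW) = [(8, -8), (7, -1), (-1, 8), (-9, 2), (-3, -3)]

Graham scan procedure:
  1. Find the pivot p₀ = point with lowest y (tie → lowest x): (8, -8).
  2. Sort the remaining points by polar angle around p₀.
  3. Walk through sorted points, maintaining a stack; pop the top while the last three entries make a non-left turn (cross product ≤ 0).
  4. Final stack is the convex hull in CCW order: (8, -8), (7, -1), (-1, 8), (-9, 2), (-3, -3).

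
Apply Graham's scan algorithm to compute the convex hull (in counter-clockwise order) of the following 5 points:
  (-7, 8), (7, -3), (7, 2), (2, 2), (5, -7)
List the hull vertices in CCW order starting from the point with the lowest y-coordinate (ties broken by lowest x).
Hull (CCW) = [(5, -7), (7, -3), (7, 2), (-7, 8)]

Graham scan procedure:
  1. Find the pivot p₀ = point with lowest y (tie → lowest x): (5, -7).
  2. Sort the remaining points by polar angle around p₀.
  3. Walk through sorted points, maintaining a stack; pop the top while the last three entries make a non-left turn (cross product ≤ 0).
  4. Final stack is the convex hull in CCW order: (5, -7), (7, -3), (7, 2), (-7, 8).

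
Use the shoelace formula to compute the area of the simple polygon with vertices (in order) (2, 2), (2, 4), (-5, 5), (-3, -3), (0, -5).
Area = 89/2

Shoelace formula: Area = (1/2) |Σ_i (x_i · y_{i+1} − x_{i+1} · y_i)| (indices mod n). Compute each cross term:
  (2)(4) − (2)(2) = 4
  (2)(5) − (-5)(4) = 30
  (-5)(-3) − (-3)(5) = 30
  (-3)(-5) − (0)(-3) = 15
  (0)(2) − (2)(-5) = 10
Sum = 89, so (signed) Area = 89/2 = 89/2, |Area| = 89/2.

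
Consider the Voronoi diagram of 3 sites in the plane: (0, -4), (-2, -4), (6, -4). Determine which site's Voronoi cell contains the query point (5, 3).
Nearest site = (6, -4)

The Voronoi cell of site s contains exactly those query points closer to s than to any other site. Compute squared distances from q = (5, 3) to each site:
  (6 − 5)² + (-4 − 3)² = 50
  (0 − 5)² + (-4 − 3)² = 74
  (-2 − 5)² + (-4 − 3)² = 98
Minimum is attained by (6, -4), so q lies in its Voronoi cell.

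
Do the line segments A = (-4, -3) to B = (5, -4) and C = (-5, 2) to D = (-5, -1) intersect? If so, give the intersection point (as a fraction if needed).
No (intersection of containing lines falls outside at least one segment)

Parametrize and solve: t = -1/9, s = 44/27. At least one of these is outside [0, 1], so the segments do not intersect.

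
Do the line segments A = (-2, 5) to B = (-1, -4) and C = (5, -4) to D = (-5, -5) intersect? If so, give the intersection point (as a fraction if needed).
No (intersection of containing lines falls outside at least one segment)

Parametrize and solve: t = 97/91, s = 54/91. At least one of these is outside [0, 1], so the segments do not intersect.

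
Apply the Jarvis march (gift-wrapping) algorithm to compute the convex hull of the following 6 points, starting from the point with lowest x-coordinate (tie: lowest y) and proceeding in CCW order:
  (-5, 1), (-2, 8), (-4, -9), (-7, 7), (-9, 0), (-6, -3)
Hull (CCW) = [(-9, 0), (-4, -9), (-2, 8), (-7, 7)]

Jarvis march: at each step, from the current hull vertex p, select the next vertex q as the point such that every other point lies strictly to the left of (or on) the directed line p → q. (Equivalently: for every other point r, the cross product (q − p) × (r − p) ≥ 0.)
Starting point (lowest x, tie lowest y): (-9, 0). Wrap until returning to start. Resulting hull: (-9, 0), (-4, -9), (-2, 8), (-7, 7).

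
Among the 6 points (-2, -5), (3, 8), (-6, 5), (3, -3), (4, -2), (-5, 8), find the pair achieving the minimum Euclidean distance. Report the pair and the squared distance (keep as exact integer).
Pair = ((3, -3), (4, -2)); squared distance = 2

Compute all C(6, 2) = 15 pairwise squared distances (x_i − x_j)² + (y_i − y_j)². The minimum is 2, attained by the pair ((3, -3), (4, -2)).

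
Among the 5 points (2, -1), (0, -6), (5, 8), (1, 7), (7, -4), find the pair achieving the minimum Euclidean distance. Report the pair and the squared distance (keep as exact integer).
Pair = ((5, 8), (1, 7)); squared distance = 17

Compute all C(5, 2) = 10 pairwise squared distances (x_i − x_j)² + (y_i − y_j)². The minimum is 17, attained by the pair ((5, 8), (1, 7)).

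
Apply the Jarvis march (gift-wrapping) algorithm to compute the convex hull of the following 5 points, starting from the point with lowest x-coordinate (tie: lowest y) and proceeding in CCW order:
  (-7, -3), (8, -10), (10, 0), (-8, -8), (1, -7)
Hull (CCW) = [(-8, -8), (8, -10), (10, 0), (-7, -3)]

Jarvis march: at each step, from the current hull vertex p, select the next vertex q as the point such that every other point lies strictly to the left of (or on) the directed line p → q. (Equivalently: for every other point r, the cross product (q − p) × (r − p) ≥ 0.)
Starting point (lowest x, tie lowest y): (-8, -8). Wrap until returning to start. Resulting hull: (-8, -8), (8, -10), (10, 0), (-7, -3).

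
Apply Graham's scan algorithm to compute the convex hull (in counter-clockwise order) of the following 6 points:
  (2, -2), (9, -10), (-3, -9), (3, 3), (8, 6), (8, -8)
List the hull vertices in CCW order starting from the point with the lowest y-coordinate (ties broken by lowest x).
Hull (CCW) = [(9, -10), (8, 6), (3, 3), (-3, -9)]

Graham scan procedure:
  1. Find the pivot p₀ = point with lowest y (tie → lowest x): (9, -10).
  2. Sort the remaining points by polar angle around p₀.
  3. Walk through sorted points, maintaining a stack; pop the top while the last three entries make a non-left turn (cross product ≤ 0).
  4. Final stack is the convex hull in CCW order: (9, -10), (8, 6), (3, 3), (-3, -9).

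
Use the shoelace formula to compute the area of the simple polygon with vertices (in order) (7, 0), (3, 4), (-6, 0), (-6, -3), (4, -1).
Area = 95/2

Shoelace formula: Area = (1/2) |Σ_i (x_i · y_{i+1} − x_{i+1} · y_i)| (indices mod n). Compute each cross term:
  (7)(4) − (3)(0) = 28
  (3)(0) − (-6)(4) = 24
  (-6)(-3) − (-6)(0) = 18
  (-6)(-1) − (4)(-3) = 18
  (4)(0) − (7)(-1) = 7
Sum = 95, so (signed) Area = 95/2 = 95/2, |Area| = 95/2.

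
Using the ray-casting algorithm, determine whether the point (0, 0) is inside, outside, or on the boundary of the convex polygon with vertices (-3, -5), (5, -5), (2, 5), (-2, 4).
The point (0, 0) lies strictly inside the polygon

Cast a horizontal ray to the right from the query point and count how many polygon edges it crosses (each edge strictly once or zero times, handled with the usual half-open convention). 
Parity of crossings → odd ⇒ inside.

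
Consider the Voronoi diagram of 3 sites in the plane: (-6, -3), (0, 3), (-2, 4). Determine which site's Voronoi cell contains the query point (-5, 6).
Nearest site = (-2, 4)

The Voronoi cell of site s contains exactly those query points closer to s than to any other site. Compute squared distances from q = (-5, 6) to each site:
  (-2 − -5)² + (4 − 6)² = 13
  (0 − -5)² + (3 − 6)² = 34
  (-6 − -5)² + (-3 − 6)² = 82
Minimum is attained by (-2, 4), so q lies in its Voronoi cell.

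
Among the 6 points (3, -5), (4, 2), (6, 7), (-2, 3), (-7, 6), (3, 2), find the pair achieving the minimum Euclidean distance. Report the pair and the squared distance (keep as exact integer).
Pair = ((4, 2), (3, 2)); squared distance = 1

Compute all C(6, 2) = 15 pairwise squared distances (x_i − x_j)² + (y_i − y_j)². The minimum is 1, attained by the pair ((4, 2), (3, 2)).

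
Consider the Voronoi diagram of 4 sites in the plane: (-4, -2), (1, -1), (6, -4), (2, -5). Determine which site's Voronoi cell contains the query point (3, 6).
Nearest site = (1, -1)

The Voronoi cell of site s contains exactly those query points closer to s than to any other site. Compute squared distances from q = (3, 6) to each site:
  (1 − 3)² + (-1 − 6)² = 53
  (6 − 3)² + (-4 − 6)² = 109
  (-4 − 3)² + (-2 − 6)² = 113
  (2 − 3)² + (-5 − 6)² = 122
Minimum is attained by (1, -1), so q lies in its Voronoi cell.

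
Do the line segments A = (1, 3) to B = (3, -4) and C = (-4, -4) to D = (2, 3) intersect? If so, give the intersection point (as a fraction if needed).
Yes; intersection at (5/4, 17/8) (t = 1/8 on AB, s = 7/8 on CD)

Parametrize AB as A + t(B − A) = (1 + 2 t, 3 + -7 t) and CD as C + s(D − C) = (-4 + 6 s, -4 + 7 s). Solve the linear system for (t, s). Determinant = -56 ≠ 0, so a unique intersection of the containing lines exists. Solution: t = 1/8, s = 7/8 — both in [0, 1], so the segments cross. Intersection point: (5/4, 17/8).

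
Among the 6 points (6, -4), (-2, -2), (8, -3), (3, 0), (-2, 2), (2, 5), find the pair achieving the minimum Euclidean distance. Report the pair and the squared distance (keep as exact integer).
Pair = ((6, -4), (8, -3)); squared distance = 5

Compute all C(6, 2) = 15 pairwise squared distances (x_i − x_j)² + (y_i − y_j)². The minimum is 5, attained by the pair ((6, -4), (8, -3)).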